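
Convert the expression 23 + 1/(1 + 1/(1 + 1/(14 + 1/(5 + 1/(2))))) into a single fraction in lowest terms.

7596/323

Start with 2.
5 + 1/(2/1) = 5 + 1/2 = 11/2
14 + 1/(11/2) = 14 + 2/11 = 156/11
1 + 1/(156/11) = 1 + 11/156 = 167/156
1 + 1/(167/156) = 1 + 156/167 = 323/167
23 + 1/(323/167) = 23 + 167/323 = 7596/323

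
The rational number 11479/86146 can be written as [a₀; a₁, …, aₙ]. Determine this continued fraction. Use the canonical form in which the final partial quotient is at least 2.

[0; 7, 1, 1, 53, 7, 7, 2]

Repeatedly divide and take the remainder:
11479 ÷ 86146 → quotient 0, remainder 11479
86146 ÷ 11479 → quotient 7, remainder 5793
11479 ÷ 5793 → quotient 1, remainder 5686
5793 ÷ 5686 → quotient 1, remainder 107
5686 ÷ 107 → quotient 53, remainder 15
107 ÷ 15 → quotient 7, remainder 2
15 ÷ 2 → quotient 7, remainder 1
2 ÷ 1 → quotient 2, remainder 0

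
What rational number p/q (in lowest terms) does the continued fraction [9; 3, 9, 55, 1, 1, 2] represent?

72698/7799

a_0 = 9: 9/1
a_1 = 3: 28/3
a_2 = 9: 261/28
a_3 = 55: 14383/1543
a_4 = 1: 14644/1571
a_5 = 1: 29027/3114
a_6 = 2: 72698/7799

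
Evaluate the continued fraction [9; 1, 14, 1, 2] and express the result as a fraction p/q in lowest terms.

a_0 = 9: 9/1
a_1 = 1: 10/1
a_2 = 14: 149/15
a_3 = 1: 159/16
a_4 = 2: 467/47

467/47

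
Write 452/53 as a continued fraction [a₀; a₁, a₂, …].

452 ÷ 53 → quotient 8, remainder 28
53 ÷ 28 → quotient 1, remainder 25
28 ÷ 25 → quotient 1, remainder 3
25 ÷ 3 → quotient 8, remainder 1
3 ÷ 1 → quotient 3, remainder 0

[8; 1, 1, 8, 3]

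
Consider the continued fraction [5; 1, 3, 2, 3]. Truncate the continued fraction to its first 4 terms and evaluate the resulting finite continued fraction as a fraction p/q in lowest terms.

Start with 2.
3 + 1/(2/1) = 3 + 1/2 = 7/2
1 + 1/(7/2) = 1 + 2/7 = 9/7
5 + 1/(9/7) = 5 + 7/9 = 52/9

52/9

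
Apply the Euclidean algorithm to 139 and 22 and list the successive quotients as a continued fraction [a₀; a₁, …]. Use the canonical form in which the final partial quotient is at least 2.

[6; 3, 7]

139 = 6·22 + 7, so a_0 = 6
22 = 3·7 + 1, so a_1 = 3
7 = 7·1 + 0, so a_2 = 7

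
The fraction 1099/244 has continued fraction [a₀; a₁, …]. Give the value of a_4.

1099 ÷ 244 → quotient 4, remainder 123
244 ÷ 123 → quotient 1, remainder 121
123 ÷ 121 → quotient 1, remainder 2
121 ÷ 2 → quotient 60, remainder 1
2 ÷ 1 → quotient 2, remainder 0

2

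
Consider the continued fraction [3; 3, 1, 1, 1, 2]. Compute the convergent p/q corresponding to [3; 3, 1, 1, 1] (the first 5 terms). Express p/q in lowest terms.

Use the convergent recurrence hₖ = aₖ·hₖ₋₁ + hₖ₋₂ (and likewise for the denominators kₖ):
a_0 = 3: 3/1
a_1 = 3: 10/3
a_2 = 1: 13/4
a_3 = 1: 23/7
a_4 = 1: 36/11

36/11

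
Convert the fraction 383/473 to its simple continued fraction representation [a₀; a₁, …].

⌊383/473⌋ = 0, remainder 383
⌊473/383⌋ = 1, remainder 90
⌊383/90⌋ = 4, remainder 23
⌊90/23⌋ = 3, remainder 21
⌊23/21⌋ = 1, remainder 2
⌊21/2⌋ = 10, remainder 1
⌊2/1⌋ = 2, remainder 0

[0; 1, 4, 3, 1, 10, 2]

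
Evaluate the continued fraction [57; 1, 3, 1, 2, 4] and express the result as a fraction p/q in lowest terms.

Build up convergents one term at a time:
a_0 = 57: 57/1
a_1 = 1: 58/1
a_2 = 3: 231/4
a_3 = 1: 289/5
a_4 = 2: 809/14
a_5 = 4: 3525/61

3525/61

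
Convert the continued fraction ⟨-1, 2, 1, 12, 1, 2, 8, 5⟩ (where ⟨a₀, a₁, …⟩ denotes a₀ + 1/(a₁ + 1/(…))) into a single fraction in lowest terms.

-3374/5125

a_0 = -1: -1/1
a_1 = 2: -1/2
a_2 = 1: -2/3
a_3 = 12: -25/38
a_4 = 1: -27/41
a_5 = 2: -79/120
a_6 = 8: -659/1001
a_7 = 5: -3374/5125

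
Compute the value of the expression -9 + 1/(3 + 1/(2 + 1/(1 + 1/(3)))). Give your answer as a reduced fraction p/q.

-322/37

Starting at the tail and folding back:
Start with 3.
1 + 1/(3/1) = 1 + 1/3 = 4/3
2 + 1/(4/3) = 2 + 3/4 = 11/4
3 + 1/(11/4) = 3 + 4/11 = 37/11
-9 + 1/(37/11) = -9 + 11/37 = -322/37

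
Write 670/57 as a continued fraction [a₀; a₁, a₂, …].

[11; 1, 3, 14]

670 ÷ 57 → quotient 11, remainder 43
57 ÷ 43 → quotient 1, remainder 14
43 ÷ 14 → quotient 3, remainder 1
14 ÷ 1 → quotient 14, remainder 0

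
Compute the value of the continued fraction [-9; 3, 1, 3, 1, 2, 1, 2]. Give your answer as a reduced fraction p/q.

-1721/197

Start with 2.
1 + 1/(2/1) = 1 + 1/2 = 3/2
2 + 1/(3/2) = 2 + 2/3 = 8/3
1 + 1/(8/3) = 1 + 3/8 = 11/8
3 + 1/(11/8) = 3 + 8/11 = 41/11
1 + 1/(41/11) = 1 + 11/41 = 52/41
3 + 1/(52/41) = 3 + 41/52 = 197/52
-9 + 1/(197/52) = -9 + 52/197 = -1721/197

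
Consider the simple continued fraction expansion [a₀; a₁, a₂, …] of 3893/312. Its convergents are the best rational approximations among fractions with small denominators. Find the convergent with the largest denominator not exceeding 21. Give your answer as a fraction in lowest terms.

262/21

a_0 = 12: 12/1  (≤ bound)
a_1 = 2: 25/2  (≤ bound)
a_2 = 10: 262/21  (≤ bound)
a_3 = 1: 287/23  (> 21, stop)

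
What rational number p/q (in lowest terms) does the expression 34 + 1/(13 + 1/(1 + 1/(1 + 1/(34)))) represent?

31757/932

Start with 34.
1 + 1/(34/1) = 1 + 1/34 = 35/34
1 + 1/(35/34) = 1 + 34/35 = 69/35
13 + 1/(69/35) = 13 + 35/69 = 932/69
34 + 1/(932/69) = 34 + 69/932 = 31757/932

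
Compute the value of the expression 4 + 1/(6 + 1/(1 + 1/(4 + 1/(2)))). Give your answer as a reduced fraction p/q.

311/75

a_0 = 4: 4/1
a_1 = 6: 25/6
a_2 = 1: 29/7
a_3 = 4: 141/34
a_4 = 2: 311/75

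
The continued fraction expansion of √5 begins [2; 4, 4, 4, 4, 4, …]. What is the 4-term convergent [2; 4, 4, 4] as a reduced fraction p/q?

a_0 = 2: 2/1
a_1 = 4: 9/4
a_2 = 4: 38/17
a_3 = 4: 161/72

161/72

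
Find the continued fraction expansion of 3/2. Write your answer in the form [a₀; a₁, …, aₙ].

[1; 2]

Repeatedly divide and take the remainder:
3 = 1·2 + 1, so a_0 = 1
2 = 2·1 + 0, so a_1 = 2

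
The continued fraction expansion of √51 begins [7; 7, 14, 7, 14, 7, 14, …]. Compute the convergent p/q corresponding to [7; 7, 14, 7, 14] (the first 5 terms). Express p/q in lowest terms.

70693/9899

Start with 14.
7 + 1/(14/1) = 7 + 1/14 = 99/14
14 + 1/(99/14) = 14 + 14/99 = 1400/99
7 + 1/(1400/99) = 7 + 99/1400 = 9899/1400
7 + 1/(9899/1400) = 7 + 1400/9899 = 70693/9899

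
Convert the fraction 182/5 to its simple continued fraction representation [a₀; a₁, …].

[36; 2, 2]

182 = 36·5 + 2, so a_0 = 36
5 = 2·2 + 1, so a_1 = 2
2 = 2·1 + 0, so a_2 = 2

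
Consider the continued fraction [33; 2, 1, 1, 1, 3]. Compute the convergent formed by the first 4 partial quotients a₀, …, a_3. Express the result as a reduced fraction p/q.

Start with 1.
1 + 1/(1/1) = 1 + 1/1 = 2/1
2 + 1/(2/1) = 2 + 1/2 = 5/2
33 + 1/(5/2) = 33 + 2/5 = 167/5

167/5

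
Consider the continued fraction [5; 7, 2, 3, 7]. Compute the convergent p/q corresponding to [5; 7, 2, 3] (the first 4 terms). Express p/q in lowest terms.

Work from the innermost term outward:
Start with 3.
2 + 1/(3/1) = 2 + 1/3 = 7/3
7 + 1/(7/3) = 7 + 3/7 = 52/7
5 + 1/(52/7) = 5 + 7/52 = 267/52

267/52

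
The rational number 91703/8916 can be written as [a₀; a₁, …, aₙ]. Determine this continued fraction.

[10; 3, 1, 1, 40, 1, 1, 15]

91703 = 10·8916 + 2543, so a_0 = 10
8916 = 3·2543 + 1287, so a_1 = 3
2543 = 1·1287 + 1256, so a_2 = 1
1287 = 1·1256 + 31, so a_3 = 1
1256 = 40·31 + 16, so a_4 = 40
31 = 1·16 + 15, so a_5 = 1
16 = 1·15 + 1, so a_6 = 1
15 = 15·1 + 0, so a_7 = 15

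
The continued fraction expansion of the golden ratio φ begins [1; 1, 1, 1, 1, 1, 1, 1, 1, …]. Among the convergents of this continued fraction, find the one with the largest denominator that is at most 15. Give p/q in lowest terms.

21/13

a_0 = 1: 1/1  (≤ bound)
a_1 = 1: 2/1  (≤ bound)
a_2 = 1: 3/2  (≤ bound)
a_3 = 1: 5/3  (≤ bound)
a_4 = 1: 8/5  (≤ bound)
a_5 = 1: 13/8  (≤ bound)
a_6 = 1: 21/13  (≤ bound)
a_7 = 1: 34/21  (> 15, stop)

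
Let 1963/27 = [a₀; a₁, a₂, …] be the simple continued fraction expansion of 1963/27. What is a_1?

Apply division with remainder until the remainder is 0:
1963 = 72·27 + 19, so a_0 = 72
27 = 1·19 + 8, so a_1 = 1

1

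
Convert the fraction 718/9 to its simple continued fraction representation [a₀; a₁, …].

718 = 79·9 + 7, so a_0 = 79
9 = 1·7 + 2, so a_1 = 1
7 = 3·2 + 1, so a_2 = 3
2 = 2·1 + 0, so a_3 = 2

[79; 1, 3, 2]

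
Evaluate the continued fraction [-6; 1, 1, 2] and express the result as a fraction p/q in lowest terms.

-27/5

Compute successive convergents:
a_0 = -6: -6/1
a_1 = 1: -5/1
a_2 = 1: -11/2
a_3 = 2: -27/5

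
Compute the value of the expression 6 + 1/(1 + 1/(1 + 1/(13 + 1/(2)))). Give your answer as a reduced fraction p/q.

365/56

Start with 2.
13 + 1/(2/1) = 13 + 1/2 = 27/2
1 + 1/(27/2) = 1 + 2/27 = 29/27
1 + 1/(29/27) = 1 + 27/29 = 56/29
6 + 1/(56/29) = 6 + 29/56 = 365/56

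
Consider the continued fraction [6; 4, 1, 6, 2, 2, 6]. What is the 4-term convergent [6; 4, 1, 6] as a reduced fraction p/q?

Use the convergent recurrence hₖ = aₖ·hₖ₋₁ + hₖ₋₂ (and likewise for the denominators kₖ):
a_0 = 6: 6/1
a_1 = 4: 25/4
a_2 = 1: 31/5
a_3 = 6: 211/34

211/34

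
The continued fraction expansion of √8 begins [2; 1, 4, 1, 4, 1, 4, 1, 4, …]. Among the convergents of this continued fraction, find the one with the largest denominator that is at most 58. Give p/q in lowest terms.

List convergents until the denominator exceeds the bound:
a_0 = 2: 2/1  (≤ bound)
a_1 = 1: 3/1  (≤ bound)
a_2 = 4: 14/5  (≤ bound)
a_3 = 1: 17/6  (≤ bound)
a_4 = 4: 82/29  (≤ bound)
a_5 = 1: 99/35  (≤ bound)
a_6 = 4: 478/169  (> 58, stop)

99/35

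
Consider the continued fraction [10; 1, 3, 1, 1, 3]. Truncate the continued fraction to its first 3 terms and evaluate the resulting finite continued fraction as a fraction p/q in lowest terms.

43/4

a_0 = 10: 10/1
a_1 = 1: 11/1
a_2 = 3: 43/4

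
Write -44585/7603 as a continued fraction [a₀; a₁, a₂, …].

[-6; 7, 2, 1, 3, 2, 13, 3]

-44585 = -6·7603 + 1033, so a_0 = -6
7603 = 7·1033 + 372, so a_1 = 7
1033 = 2·372 + 289, so a_2 = 2
372 = 1·289 + 83, so a_3 = 1
289 = 3·83 + 40, so a_4 = 3
83 = 2·40 + 3, so a_5 = 2
40 = 13·3 + 1, so a_6 = 13
3 = 3·1 + 0, so a_7 = 3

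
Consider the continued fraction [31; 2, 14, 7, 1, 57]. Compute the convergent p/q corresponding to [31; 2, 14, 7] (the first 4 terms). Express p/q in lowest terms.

Work from the innermost term outward:
Start with 7.
14 + 1/(7/1) = 14 + 1/7 = 99/7
2 + 1/(99/7) = 2 + 7/99 = 205/99
31 + 1/(205/99) = 31 + 99/205 = 6454/205

6454/205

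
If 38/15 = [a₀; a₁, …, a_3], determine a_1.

38 ÷ 15 → quotient 2, remainder 8
15 ÷ 8 → quotient 1, remainder 7

1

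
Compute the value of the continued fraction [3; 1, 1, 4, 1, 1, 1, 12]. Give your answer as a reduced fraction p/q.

a_0 = 3: 3/1
a_1 = 1: 4/1
a_2 = 1: 7/2
a_3 = 4: 32/9
a_4 = 1: 39/11
a_5 = 1: 71/20
a_6 = 1: 110/31
a_7 = 12: 1391/392

1391/392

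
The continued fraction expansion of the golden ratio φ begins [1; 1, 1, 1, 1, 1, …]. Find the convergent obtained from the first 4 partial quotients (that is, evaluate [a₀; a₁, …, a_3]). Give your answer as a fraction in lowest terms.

Build up convergents one term at a time:
a_0 = 1: 1/1
a_1 = 1: 2/1
a_2 = 1: 3/2
a_3 = 1: 5/3

5/3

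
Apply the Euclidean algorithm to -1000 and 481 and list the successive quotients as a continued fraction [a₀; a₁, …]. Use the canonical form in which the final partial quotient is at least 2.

⌊-1000/481⌋ = -3, remainder 443
⌊481/443⌋ = 1, remainder 38
⌊443/38⌋ = 11, remainder 25
⌊38/25⌋ = 1, remainder 13
⌊25/13⌋ = 1, remainder 12
⌊13/12⌋ = 1, remainder 1
⌊12/1⌋ = 12, remainder 0

[-3; 1, 11, 1, 1, 1, 12]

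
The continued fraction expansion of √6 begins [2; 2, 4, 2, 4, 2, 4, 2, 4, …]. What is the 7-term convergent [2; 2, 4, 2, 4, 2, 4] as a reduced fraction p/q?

2158/881

Work from the innermost term outward:
Start with 4.
2 + 1/(4/1) = 2 + 1/4 = 9/4
4 + 1/(9/4) = 4 + 4/9 = 40/9
2 + 1/(40/9) = 2 + 9/40 = 89/40
4 + 1/(89/40) = 4 + 40/89 = 396/89
2 + 1/(396/89) = 2 + 89/396 = 881/396
2 + 1/(881/396) = 2 + 396/881 = 2158/881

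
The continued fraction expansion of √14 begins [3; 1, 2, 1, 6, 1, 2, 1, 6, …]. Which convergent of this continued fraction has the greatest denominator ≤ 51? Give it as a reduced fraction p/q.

a_0 = 3: 3/1  (≤ bound)
a_1 = 1: 4/1  (≤ bound)
a_2 = 2: 11/3  (≤ bound)
a_3 = 1: 15/4  (≤ bound)
a_4 = 6: 101/27  (≤ bound)
a_5 = 1: 116/31  (≤ bound)
a_6 = 2: 333/89  (> 51, stop)

116/31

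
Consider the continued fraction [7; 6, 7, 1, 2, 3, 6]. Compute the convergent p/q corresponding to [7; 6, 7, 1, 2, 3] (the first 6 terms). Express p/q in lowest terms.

Build up convergents one term at a time:
a_0 = 7: 7/1
a_1 = 6: 43/6
a_2 = 7: 308/43
a_3 = 1: 351/49
a_4 = 2: 1010/141
a_5 = 3: 3381/472

3381/472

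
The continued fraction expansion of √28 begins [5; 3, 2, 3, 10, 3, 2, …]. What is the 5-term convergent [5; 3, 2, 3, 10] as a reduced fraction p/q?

a_0 = 5: 5/1
a_1 = 3: 16/3
a_2 = 2: 37/7
a_3 = 3: 127/24
a_4 = 10: 1307/247

1307/247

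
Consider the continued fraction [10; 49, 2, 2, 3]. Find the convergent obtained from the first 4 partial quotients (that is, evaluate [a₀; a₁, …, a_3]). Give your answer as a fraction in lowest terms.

2475/247

Compute successive convergents:
a_0 = 10: 10/1
a_1 = 49: 491/49
a_2 = 2: 992/99
a_3 = 2: 2475/247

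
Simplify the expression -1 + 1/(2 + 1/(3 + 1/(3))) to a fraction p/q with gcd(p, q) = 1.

a_0 = -1: -1/1
a_1 = 2: -1/2
a_2 = 3: -4/7
a_3 = 3: -13/23

-13/23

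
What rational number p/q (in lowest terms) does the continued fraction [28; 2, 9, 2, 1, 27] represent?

46499/1633

Work from the innermost term outward:
Start with 27.
1 + 1/(27/1) = 1 + 1/27 = 28/27
2 + 1/(28/27) = 2 + 27/28 = 83/28
9 + 1/(83/28) = 9 + 28/83 = 775/83
2 + 1/(775/83) = 2 + 83/775 = 1633/775
28 + 1/(1633/775) = 28 + 775/1633 = 46499/1633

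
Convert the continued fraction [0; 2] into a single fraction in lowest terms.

Start with 2.
0 + 1/(2/1) = 0 + 1/2 = 1/2

1/2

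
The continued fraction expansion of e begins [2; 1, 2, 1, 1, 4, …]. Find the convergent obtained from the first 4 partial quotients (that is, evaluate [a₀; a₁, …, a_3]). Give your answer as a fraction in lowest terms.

11/4

Start with 1.
2 + 1/(1/1) = 2 + 1/1 = 3/1
1 + 1/(3/1) = 1 + 1/3 = 4/3
2 + 1/(4/3) = 2 + 3/4 = 11/4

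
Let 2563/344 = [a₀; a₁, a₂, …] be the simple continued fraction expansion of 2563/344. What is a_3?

1

2563 ÷ 344 → quotient 7, remainder 155
344 ÷ 155 → quotient 2, remainder 34
155 ÷ 34 → quotient 4, remainder 19
34 ÷ 19 → quotient 1, remainder 15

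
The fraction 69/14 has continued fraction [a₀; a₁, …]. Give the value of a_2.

13

69 ÷ 14 → quotient 4, remainder 13
14 ÷ 13 → quotient 1, remainder 1
13 ÷ 1 → quotient 13, remainder 0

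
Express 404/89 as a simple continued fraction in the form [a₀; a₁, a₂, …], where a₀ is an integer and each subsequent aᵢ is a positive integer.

⌊404/89⌋ = 4, remainder 48
⌊89/48⌋ = 1, remainder 41
⌊48/41⌋ = 1, remainder 7
⌊41/7⌋ = 5, remainder 6
⌊7/6⌋ = 1, remainder 1
⌊6/1⌋ = 6, remainder 0

[4; 1, 1, 5, 1, 6]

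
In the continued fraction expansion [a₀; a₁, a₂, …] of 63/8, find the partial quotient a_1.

⌊63/8⌋ = 7, remainder 7
⌊8/7⌋ = 1, remainder 1

1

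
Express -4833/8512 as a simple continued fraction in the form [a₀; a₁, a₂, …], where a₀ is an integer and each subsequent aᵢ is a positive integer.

-4833 ÷ 8512 → quotient -1, remainder 3679
8512 ÷ 3679 → quotient 2, remainder 1154
3679 ÷ 1154 → quotient 3, remainder 217
1154 ÷ 217 → quotient 5, remainder 69
217 ÷ 69 → quotient 3, remainder 10
69 ÷ 10 → quotient 6, remainder 9
10 ÷ 9 → quotient 1, remainder 1
9 ÷ 1 → quotient 9, remainder 0

[-1; 2, 3, 5, 3, 6, 1, 9]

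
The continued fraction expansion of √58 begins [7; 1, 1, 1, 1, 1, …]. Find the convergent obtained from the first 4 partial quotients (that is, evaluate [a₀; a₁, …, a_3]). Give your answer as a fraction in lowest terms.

Starting at the tail and folding back:
Start with 1.
1 + 1/(1/1) = 1 + 1/1 = 2/1
1 + 1/(2/1) = 1 + 1/2 = 3/2
7 + 1/(3/2) = 7 + 2/3 = 23/3

23/3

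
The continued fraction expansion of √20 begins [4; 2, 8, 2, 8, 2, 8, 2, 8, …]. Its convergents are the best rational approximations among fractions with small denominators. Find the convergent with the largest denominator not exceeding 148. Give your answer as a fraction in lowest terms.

161/36

a_0 = 4: 4/1  (≤ bound)
a_1 = 2: 9/2  (≤ bound)
a_2 = 8: 76/17  (≤ bound)
a_3 = 2: 161/36  (≤ bound)
a_4 = 8: 1364/305  (> 148, stop)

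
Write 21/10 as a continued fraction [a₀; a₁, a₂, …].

21 = 2·10 + 1, so a_0 = 2
10 = 10·1 + 0, so a_1 = 10

[2; 10]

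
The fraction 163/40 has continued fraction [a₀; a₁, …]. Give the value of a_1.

163 ÷ 40 → quotient 4, remainder 3
40 ÷ 3 → quotient 13, remainder 1

13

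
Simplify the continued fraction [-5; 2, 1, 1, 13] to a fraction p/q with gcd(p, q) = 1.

-313/68

Start with 13.
1 + 1/(13/1) = 1 + 1/13 = 14/13
1 + 1/(14/13) = 1 + 13/14 = 27/14
2 + 1/(27/14) = 2 + 14/27 = 68/27
-5 + 1/(68/27) = -5 + 27/68 = -313/68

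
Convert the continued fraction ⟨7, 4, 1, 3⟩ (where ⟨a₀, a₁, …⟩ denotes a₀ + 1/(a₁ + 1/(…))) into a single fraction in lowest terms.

137/19

Collapse the nested fraction from the inside out:
Start with 3.
1 + 1/(3/1) = 1 + 1/3 = 4/3
4 + 1/(4/3) = 4 + 3/4 = 19/4
7 + 1/(19/4) = 7 + 4/19 = 137/19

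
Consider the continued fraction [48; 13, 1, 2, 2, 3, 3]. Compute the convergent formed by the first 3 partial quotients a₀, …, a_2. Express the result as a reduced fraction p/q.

a_0 = 48: 48/1
a_1 = 13: 625/13
a_2 = 1: 673/14

673/14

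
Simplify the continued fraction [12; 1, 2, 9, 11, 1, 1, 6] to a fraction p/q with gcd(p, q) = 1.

53744/4239

Start with 6.
1 + 1/(6/1) = 1 + 1/6 = 7/6
1 + 1/(7/6) = 1 + 6/7 = 13/7
11 + 1/(13/7) = 11 + 7/13 = 150/13
9 + 1/(150/13) = 9 + 13/150 = 1363/150
2 + 1/(1363/150) = 2 + 150/1363 = 2876/1363
1 + 1/(2876/1363) = 1 + 1363/2876 = 4239/2876
12 + 1/(4239/2876) = 12 + 2876/4239 = 53744/4239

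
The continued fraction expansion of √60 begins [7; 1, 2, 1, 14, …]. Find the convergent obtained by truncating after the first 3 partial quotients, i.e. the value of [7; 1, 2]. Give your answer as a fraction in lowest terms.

Collapse the nested fraction from the inside out:
Start with 2.
1 + 1/(2/1) = 1 + 1/2 = 3/2
7 + 1/(3/2) = 7 + 2/3 = 23/3

23/3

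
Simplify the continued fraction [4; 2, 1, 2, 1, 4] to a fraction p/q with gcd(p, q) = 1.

227/52

Start with 4.
1 + 1/(4/1) = 1 + 1/4 = 5/4
2 + 1/(5/4) = 2 + 4/5 = 14/5
1 + 1/(14/5) = 1 + 5/14 = 19/14
2 + 1/(19/14) = 2 + 14/19 = 52/19
4 + 1/(52/19) = 4 + 19/52 = 227/52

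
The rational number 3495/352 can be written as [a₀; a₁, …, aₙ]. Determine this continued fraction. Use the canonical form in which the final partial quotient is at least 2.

[9; 1, 13, 12, 2]

⌊3495/352⌋ = 9, remainder 327
⌊352/327⌋ = 1, remainder 25
⌊327/25⌋ = 13, remainder 2
⌊25/2⌋ = 12, remainder 1
⌊2/1⌋ = 2, remainder 0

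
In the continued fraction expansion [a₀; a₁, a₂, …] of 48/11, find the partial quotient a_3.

3

⌊48/11⌋ = 4, remainder 4
⌊11/4⌋ = 2, remainder 3
⌊4/3⌋ = 1, remainder 1
⌊3/1⌋ = 3, remainder 0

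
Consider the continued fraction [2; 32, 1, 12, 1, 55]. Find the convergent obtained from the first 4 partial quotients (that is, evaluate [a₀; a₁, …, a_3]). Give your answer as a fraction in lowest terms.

Start with 12.
1 + 1/(12/1) = 1 + 1/12 = 13/12
32 + 1/(13/12) = 32 + 12/13 = 428/13
2 + 1/(428/13) = 2 + 13/428 = 869/428

869/428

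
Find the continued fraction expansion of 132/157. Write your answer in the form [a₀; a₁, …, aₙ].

132 ÷ 157 → quotient 0, remainder 132
157 ÷ 132 → quotient 1, remainder 25
132 ÷ 25 → quotient 5, remainder 7
25 ÷ 7 → quotient 3, remainder 4
7 ÷ 4 → quotient 1, remainder 3
4 ÷ 3 → quotient 1, remainder 1
3 ÷ 1 → quotient 3, remainder 0

[0; 1, 5, 3, 1, 1, 3]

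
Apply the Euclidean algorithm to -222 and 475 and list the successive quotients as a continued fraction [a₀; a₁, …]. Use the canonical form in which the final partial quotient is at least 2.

-222 ÷ 475 → quotient -1, remainder 253
475 ÷ 253 → quotient 1, remainder 222
253 ÷ 222 → quotient 1, remainder 31
222 ÷ 31 → quotient 7, remainder 5
31 ÷ 5 → quotient 6, remainder 1
5 ÷ 1 → quotient 5, remainder 0

[-1; 1, 1, 7, 6, 5]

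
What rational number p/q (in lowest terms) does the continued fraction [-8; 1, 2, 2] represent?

-51/7

Use the convergent recurrence hₖ = aₖ·hₖ₋₁ + hₖ₋₂ (and likewise for the denominators kₖ):
a_0 = -8: -8/1
a_1 = 1: -7/1
a_2 = 2: -22/3
a_3 = 2: -51/7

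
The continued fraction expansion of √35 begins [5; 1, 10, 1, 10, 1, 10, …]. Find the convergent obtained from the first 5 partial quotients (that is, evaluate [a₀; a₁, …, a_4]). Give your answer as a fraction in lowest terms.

775/131

Start with 10.
1 + 1/(10/1) = 1 + 1/10 = 11/10
10 + 1/(11/10) = 10 + 10/11 = 120/11
1 + 1/(120/11) = 1 + 11/120 = 131/120
5 + 1/(131/120) = 5 + 120/131 = 775/131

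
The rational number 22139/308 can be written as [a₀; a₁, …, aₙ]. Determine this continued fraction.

Apply division with remainder until the remainder is 0:
⌊22139/308⌋ = 71, remainder 271
⌊308/271⌋ = 1, remainder 37
⌊271/37⌋ = 7, remainder 12
⌊37/12⌋ = 3, remainder 1
⌊12/1⌋ = 12, remainder 0

[71; 1, 7, 3, 12]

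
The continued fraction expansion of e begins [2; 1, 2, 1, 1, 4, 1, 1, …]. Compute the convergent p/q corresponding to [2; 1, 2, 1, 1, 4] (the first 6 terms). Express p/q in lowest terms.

Starting at the tail and folding back:
Start with 4.
1 + 1/(4/1) = 1 + 1/4 = 5/4
1 + 1/(5/4) = 1 + 4/5 = 9/5
2 + 1/(9/5) = 2 + 5/9 = 23/9
1 + 1/(23/9) = 1 + 9/23 = 32/23
2 + 1/(32/23) = 2 + 23/32 = 87/32

87/32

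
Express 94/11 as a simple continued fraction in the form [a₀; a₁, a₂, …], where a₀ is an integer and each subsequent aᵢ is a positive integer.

[8; 1, 1, 5]

94 = 8·11 + 6, so a_0 = 8
11 = 1·6 + 5, so a_1 = 1
6 = 1·5 + 1, so a_2 = 1
5 = 5·1 + 0, so a_3 = 5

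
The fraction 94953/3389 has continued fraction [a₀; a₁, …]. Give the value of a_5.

Apply division with remainder until the remainder is 0:
94953 = 28·3389 + 61, so a_0 = 28
3389 = 55·61 + 34, so a_1 = 55
61 = 1·34 + 27, so a_2 = 1
34 = 1·27 + 7, so a_3 = 1
27 = 3·7 + 6, so a_4 = 3
7 = 1·6 + 1, so a_5 = 1

1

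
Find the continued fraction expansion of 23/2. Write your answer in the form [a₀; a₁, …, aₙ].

Run the Euclidean algorithm, recording each quotient:
23 ÷ 2 → quotient 11, remainder 1
2 ÷ 1 → quotient 2, remainder 0

[11; 2]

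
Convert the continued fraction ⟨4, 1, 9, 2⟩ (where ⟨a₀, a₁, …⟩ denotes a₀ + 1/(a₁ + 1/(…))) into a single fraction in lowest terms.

103/21

Start with 2.
9 + 1/(2/1) = 9 + 1/2 = 19/2
1 + 1/(19/2) = 1 + 2/19 = 21/19
4 + 1/(21/19) = 4 + 19/21 = 103/21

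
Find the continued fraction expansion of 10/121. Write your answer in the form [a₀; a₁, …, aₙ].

Apply division with remainder until the remainder is 0:
10 ÷ 121 → quotient 0, remainder 10
121 ÷ 10 → quotient 12, remainder 1
10 ÷ 1 → quotient 10, remainder 0

[0; 12, 10]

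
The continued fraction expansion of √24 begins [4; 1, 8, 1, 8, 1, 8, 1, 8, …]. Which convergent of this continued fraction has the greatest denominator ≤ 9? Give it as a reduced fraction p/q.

a_0 = 4: 4/1  (≤ bound)
a_1 = 1: 5/1  (≤ bound)
a_2 = 8: 44/9  (≤ bound)
a_3 = 1: 49/10  (> 9, stop)

44/9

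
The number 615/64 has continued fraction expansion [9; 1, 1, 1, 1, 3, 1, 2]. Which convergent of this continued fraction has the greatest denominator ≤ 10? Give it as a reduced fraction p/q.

48/5

List convergents until the denominator exceeds the bound:
a_0 = 9: 9/1  (≤ bound)
a_1 = 1: 10/1  (≤ bound)
a_2 = 1: 19/2  (≤ bound)
a_3 = 1: 29/3  (≤ bound)
a_4 = 1: 48/5  (≤ bound)
a_5 = 3: 173/18  (> 10, stop)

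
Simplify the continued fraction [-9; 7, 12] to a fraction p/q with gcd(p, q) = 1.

Start with 12.
7 + 1/(12/1) = 7 + 1/12 = 85/12
-9 + 1/(85/12) = -9 + 12/85 = -753/85

-753/85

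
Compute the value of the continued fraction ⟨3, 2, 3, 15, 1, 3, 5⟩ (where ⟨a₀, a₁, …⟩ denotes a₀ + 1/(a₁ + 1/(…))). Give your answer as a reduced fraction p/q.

Start with 5.
3 + 1/(5/1) = 3 + 1/5 = 16/5
1 + 1/(16/5) = 1 + 5/16 = 21/16
15 + 1/(21/16) = 15 + 16/21 = 331/21
3 + 1/(331/21) = 3 + 21/331 = 1014/331
2 + 1/(1014/331) = 2 + 331/1014 = 2359/1014
3 + 1/(2359/1014) = 3 + 1014/2359 = 8091/2359

8091/2359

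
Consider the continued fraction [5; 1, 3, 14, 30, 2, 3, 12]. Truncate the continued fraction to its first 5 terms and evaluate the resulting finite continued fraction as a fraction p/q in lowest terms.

Start with 30.
14 + 1/(30/1) = 14 + 1/30 = 421/30
3 + 1/(421/30) = 3 + 30/421 = 1293/421
1 + 1/(1293/421) = 1 + 421/1293 = 1714/1293
5 + 1/(1714/1293) = 5 + 1293/1714 = 9863/1714

9863/1714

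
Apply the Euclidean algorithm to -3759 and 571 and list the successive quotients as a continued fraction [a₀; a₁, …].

⌊-3759/571⌋ = -7, remainder 238
⌊571/238⌋ = 2, remainder 95
⌊238/95⌋ = 2, remainder 48
⌊95/48⌋ = 1, remainder 47
⌊48/47⌋ = 1, remainder 1
⌊47/1⌋ = 47, remainder 0

[-7; 2, 2, 1, 1, 47]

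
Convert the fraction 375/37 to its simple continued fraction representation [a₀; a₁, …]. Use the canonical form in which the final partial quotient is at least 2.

⌊375/37⌋ = 10, remainder 5
⌊37/5⌋ = 7, remainder 2
⌊5/2⌋ = 2, remainder 1
⌊2/1⌋ = 2, remainder 0

[10; 7, 2, 2]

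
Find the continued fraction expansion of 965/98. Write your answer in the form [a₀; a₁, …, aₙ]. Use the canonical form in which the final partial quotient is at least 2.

[9; 1, 5, 1, 1, 7]

Repeatedly divide and take the remainder:
965 ÷ 98 → quotient 9, remainder 83
98 ÷ 83 → quotient 1, remainder 15
83 ÷ 15 → quotient 5, remainder 8
15 ÷ 8 → quotient 1, remainder 7
8 ÷ 7 → quotient 1, remainder 1
7 ÷ 1 → quotient 7, remainder 0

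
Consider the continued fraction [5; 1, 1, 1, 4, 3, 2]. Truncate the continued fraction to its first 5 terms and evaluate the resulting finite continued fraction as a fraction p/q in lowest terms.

Start with 4.
1 + 1/(4/1) = 1 + 1/4 = 5/4
1 + 1/(5/4) = 1 + 4/5 = 9/5
1 + 1/(9/5) = 1 + 5/9 = 14/9
5 + 1/(14/9) = 5 + 9/14 = 79/14

79/14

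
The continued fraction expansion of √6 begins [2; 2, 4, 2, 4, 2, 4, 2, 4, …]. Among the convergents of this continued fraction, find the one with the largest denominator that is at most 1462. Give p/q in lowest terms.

List convergents until the denominator exceeds the bound:
a_0 = 2: 2/1  (≤ bound)
a_1 = 2: 5/2  (≤ bound)
a_2 = 4: 22/9  (≤ bound)
a_3 = 2: 49/20  (≤ bound)
a_4 = 4: 218/89  (≤ bound)
a_5 = 2: 485/198  (≤ bound)
a_6 = 4: 2158/881  (≤ bound)
a_7 = 2: 4801/1960  (> 1462, stop)

2158/881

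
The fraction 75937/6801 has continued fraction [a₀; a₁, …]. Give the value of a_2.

Repeatedly divide and take the remainder:
75937 ÷ 6801 → quotient 11, remainder 1126
6801 ÷ 1126 → quotient 6, remainder 45
1126 ÷ 45 → quotient 25, remainder 1

25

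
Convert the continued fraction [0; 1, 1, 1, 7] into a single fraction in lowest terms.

Starting at the tail and folding back:
Start with 7.
1 + 1/(7/1) = 1 + 1/7 = 8/7
1 + 1/(8/7) = 1 + 7/8 = 15/8
1 + 1/(15/8) = 1 + 8/15 = 23/15
0 + 1/(23/15) = 0 + 15/23 = 15/23

15/23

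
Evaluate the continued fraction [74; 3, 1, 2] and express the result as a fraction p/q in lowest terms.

817/11

Start with 2.
1 + 1/(2/1) = 1 + 1/2 = 3/2
3 + 1/(3/2) = 3 + 2/3 = 11/3
74 + 1/(11/3) = 74 + 3/11 = 817/11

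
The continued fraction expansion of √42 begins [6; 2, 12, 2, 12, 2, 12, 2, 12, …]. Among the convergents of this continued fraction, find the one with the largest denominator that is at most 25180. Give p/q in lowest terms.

109194/16849

a_0 = 6: 6/1  (≤ bound)
a_1 = 2: 13/2  (≤ bound)
a_2 = 12: 162/25  (≤ bound)
a_3 = 2: 337/52  (≤ bound)
a_4 = 12: 4206/649  (≤ bound)
a_5 = 2: 8749/1350  (≤ bound)
a_6 = 12: 109194/16849  (≤ bound)
a_7 = 2: 227137/35048  (> 25180, stop)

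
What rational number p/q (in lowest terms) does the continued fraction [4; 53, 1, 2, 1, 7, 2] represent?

Compute successive convergents:
a_0 = 4: 4/1
a_1 = 53: 213/53
a_2 = 1: 217/54
a_3 = 2: 647/161
a_4 = 1: 864/215
a_5 = 7: 6695/1666
a_6 = 2: 14254/3547

14254/3547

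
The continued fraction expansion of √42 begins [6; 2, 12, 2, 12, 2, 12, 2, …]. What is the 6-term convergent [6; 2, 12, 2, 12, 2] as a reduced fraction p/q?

8749/1350

a_0 = 6: 6/1
a_1 = 2: 13/2
a_2 = 12: 162/25
a_3 = 2: 337/52
a_4 = 12: 4206/649
a_5 = 2: 8749/1350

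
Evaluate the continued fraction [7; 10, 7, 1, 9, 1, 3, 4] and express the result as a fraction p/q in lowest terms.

Start with 4.
3 + 1/(4/1) = 3 + 1/4 = 13/4
1 + 1/(13/4) = 1 + 4/13 = 17/13
9 + 1/(17/13) = 9 + 13/17 = 166/17
1 + 1/(166/17) = 1 + 17/166 = 183/166
7 + 1/(183/166) = 7 + 166/183 = 1447/183
10 + 1/(1447/183) = 10 + 183/1447 = 14653/1447
7 + 1/(14653/1447) = 7 + 1447/14653 = 104018/14653

104018/14653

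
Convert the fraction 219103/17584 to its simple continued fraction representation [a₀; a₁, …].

219103 ÷ 17584 → quotient 12, remainder 8095
17584 ÷ 8095 → quotient 2, remainder 1394
8095 ÷ 1394 → quotient 5, remainder 1125
1394 ÷ 1125 → quotient 1, remainder 269
1125 ÷ 269 → quotient 4, remainder 49
269 ÷ 49 → quotient 5, remainder 24
49 ÷ 24 → quotient 2, remainder 1
24 ÷ 1 → quotient 24, remainder 0

[12; 2, 5, 1, 4, 5, 2, 24]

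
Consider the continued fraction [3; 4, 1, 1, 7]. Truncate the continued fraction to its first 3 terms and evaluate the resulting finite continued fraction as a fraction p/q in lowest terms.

Start with 1.
4 + 1/(1/1) = 4 + 1/1 = 5/1
3 + 1/(5/1) = 3 + 1/5 = 16/5

16/5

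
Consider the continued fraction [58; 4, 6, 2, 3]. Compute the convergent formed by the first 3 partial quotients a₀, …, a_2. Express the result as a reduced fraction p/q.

Start with 6.
4 + 1/(6/1) = 4 + 1/6 = 25/6
58 + 1/(25/6) = 58 + 6/25 = 1456/25

1456/25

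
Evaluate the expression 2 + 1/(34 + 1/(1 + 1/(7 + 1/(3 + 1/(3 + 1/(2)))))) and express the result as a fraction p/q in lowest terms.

13515/6662

a_0 = 2: 2/1
a_1 = 34: 69/34
a_2 = 1: 71/35
a_3 = 7: 566/279
a_4 = 3: 1769/872
a_5 = 3: 5873/2895
a_6 = 2: 13515/6662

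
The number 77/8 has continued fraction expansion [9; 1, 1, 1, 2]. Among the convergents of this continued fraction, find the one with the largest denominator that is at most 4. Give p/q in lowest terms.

29/3

a_0 = 9: 9/1  (≤ bound)
a_1 = 1: 10/1  (≤ bound)
a_2 = 1: 19/2  (≤ bound)
a_3 = 1: 29/3  (≤ bound)
a_4 = 2: 77/8  (> 4, stop)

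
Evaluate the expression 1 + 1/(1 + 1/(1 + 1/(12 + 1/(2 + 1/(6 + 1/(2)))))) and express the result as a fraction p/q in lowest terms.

Collapse the nested fraction from the inside out:
Start with 2.
6 + 1/(2/1) = 6 + 1/2 = 13/2
2 + 1/(13/2) = 2 + 2/13 = 28/13
12 + 1/(28/13) = 12 + 13/28 = 349/28
1 + 1/(349/28) = 1 + 28/349 = 377/349
1 + 1/(377/349) = 1 + 349/377 = 726/377
1 + 1/(726/377) = 1 + 377/726 = 1103/726

1103/726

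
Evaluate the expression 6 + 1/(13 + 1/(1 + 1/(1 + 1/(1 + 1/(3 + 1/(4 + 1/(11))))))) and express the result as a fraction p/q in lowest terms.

43734/7201

Use the convergent recurrence hₖ = aₖ·hₖ₋₁ + hₖ₋₂ (and likewise for the denominators kₖ):
a_0 = 6: 6/1
a_1 = 13: 79/13
a_2 = 1: 85/14
a_3 = 1: 164/27
a_4 = 1: 249/41
a_5 = 3: 911/150
a_6 = 4: 3893/641
a_7 = 11: 43734/7201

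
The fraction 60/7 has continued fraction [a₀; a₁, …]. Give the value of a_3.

60 ÷ 7 → quotient 8, remainder 4
7 ÷ 4 → quotient 1, remainder 3
4 ÷ 3 → quotient 1, remainder 1
3 ÷ 1 → quotient 3, remainder 0

3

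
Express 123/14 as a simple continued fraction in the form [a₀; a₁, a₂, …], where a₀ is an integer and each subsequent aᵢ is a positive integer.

Run the Euclidean algorithm, recording each quotient:
⌊123/14⌋ = 8, remainder 11
⌊14/11⌋ = 1, remainder 3
⌊11/3⌋ = 3, remainder 2
⌊3/2⌋ = 1, remainder 1
⌊2/1⌋ = 2, remainder 0

[8; 1, 3, 1, 2]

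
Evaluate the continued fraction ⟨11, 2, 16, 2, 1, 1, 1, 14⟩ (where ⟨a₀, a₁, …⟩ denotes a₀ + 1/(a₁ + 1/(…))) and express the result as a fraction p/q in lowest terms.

Compute successive convergents:
a_0 = 11: 11/1
a_1 = 2: 23/2
a_2 = 16: 379/33
a_3 = 2: 781/68
a_4 = 1: 1160/101
a_5 = 1: 1941/169
a_6 = 1: 3101/270
a_7 = 14: 45355/3949

45355/3949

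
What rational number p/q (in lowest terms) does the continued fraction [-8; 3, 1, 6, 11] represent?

Starting at the tail and folding back:
Start with 11.
6 + 1/(11/1) = 6 + 1/11 = 67/11
1 + 1/(67/11) = 1 + 11/67 = 78/67
3 + 1/(78/67) = 3 + 67/78 = 301/78
-8 + 1/(301/78) = -8 + 78/301 = -2330/301

-2330/301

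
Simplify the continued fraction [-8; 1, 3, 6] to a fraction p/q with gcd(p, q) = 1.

Start with 6.
3 + 1/(6/1) = 3 + 1/6 = 19/6
1 + 1/(19/6) = 1 + 6/19 = 25/19
-8 + 1/(25/19) = -8 + 19/25 = -181/25

-181/25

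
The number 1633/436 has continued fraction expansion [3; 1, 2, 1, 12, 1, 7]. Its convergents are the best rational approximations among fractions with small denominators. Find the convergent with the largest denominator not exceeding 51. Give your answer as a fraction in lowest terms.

List convergents until the denominator exceeds the bound:
a_0 = 3: 3/1  (≤ bound)
a_1 = 1: 4/1  (≤ bound)
a_2 = 2: 11/3  (≤ bound)
a_3 = 1: 15/4  (≤ bound)
a_4 = 12: 191/51  (≤ bound)
a_5 = 1: 206/55  (> 51, stop)

191/51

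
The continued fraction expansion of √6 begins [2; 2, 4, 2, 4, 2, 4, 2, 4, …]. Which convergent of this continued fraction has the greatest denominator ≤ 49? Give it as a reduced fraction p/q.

List convergents until the denominator exceeds the bound:
a_0 = 2: 2/1  (≤ bound)
a_1 = 2: 5/2  (≤ bound)
a_2 = 4: 22/9  (≤ bound)
a_3 = 2: 49/20  (≤ bound)
a_4 = 4: 218/89  (> 49, stop)

49/20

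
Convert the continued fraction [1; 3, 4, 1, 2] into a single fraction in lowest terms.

Start with 2.
1 + 1/(2/1) = 1 + 1/2 = 3/2
4 + 1/(3/2) = 4 + 2/3 = 14/3
3 + 1/(14/3) = 3 + 3/14 = 45/14
1 + 1/(45/14) = 1 + 14/45 = 59/45

59/45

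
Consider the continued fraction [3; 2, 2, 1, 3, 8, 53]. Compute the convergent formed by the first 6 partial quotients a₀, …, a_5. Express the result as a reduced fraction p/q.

Work from the innermost term outward:
Start with 8.
3 + 1/(8/1) = 3 + 1/8 = 25/8
1 + 1/(25/8) = 1 + 8/25 = 33/25
2 + 1/(33/25) = 2 + 25/33 = 91/33
2 + 1/(91/33) = 2 + 33/91 = 215/91
3 + 1/(215/91) = 3 + 91/215 = 736/215

736/215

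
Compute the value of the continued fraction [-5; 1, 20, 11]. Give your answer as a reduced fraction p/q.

-939/232

Use the convergent recurrence hₖ = aₖ·hₖ₋₁ + hₖ₋₂ (and likewise for the denominators kₖ):
a_0 = -5: -5/1
a_1 = 1: -4/1
a_2 = 20: -85/21
a_3 = 11: -939/232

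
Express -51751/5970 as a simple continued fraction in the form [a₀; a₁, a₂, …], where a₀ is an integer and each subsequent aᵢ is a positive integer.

Apply division with remainder until the remainder is 0:
-51751 ÷ 5970 → quotient -9, remainder 1979
5970 ÷ 1979 → quotient 3, remainder 33
1979 ÷ 33 → quotient 59, remainder 32
33 ÷ 32 → quotient 1, remainder 1
32 ÷ 1 → quotient 32, remainder 0

[-9; 3, 59, 1, 32]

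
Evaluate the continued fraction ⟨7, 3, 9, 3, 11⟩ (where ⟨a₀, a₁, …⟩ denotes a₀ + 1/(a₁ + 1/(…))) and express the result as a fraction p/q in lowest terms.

7212/985

a_0 = 7: 7/1
a_1 = 3: 22/3
a_2 = 9: 205/28
a_3 = 3: 637/87
a_4 = 11: 7212/985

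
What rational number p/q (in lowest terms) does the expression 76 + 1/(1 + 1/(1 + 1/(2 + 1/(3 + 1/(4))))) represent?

5591/73

a_0 = 76: 76/1
a_1 = 1: 77/1
a_2 = 1: 153/2
a_3 = 2: 383/5
a_4 = 3: 1302/17
a_5 = 4: 5591/73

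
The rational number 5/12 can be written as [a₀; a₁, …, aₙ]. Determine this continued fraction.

[0; 2, 2, 2]

Repeatedly divide and take the remainder:
⌊5/12⌋ = 0, remainder 5
⌊12/5⌋ = 2, remainder 2
⌊5/2⌋ = 2, remainder 1
⌊2/1⌋ = 2, remainder 0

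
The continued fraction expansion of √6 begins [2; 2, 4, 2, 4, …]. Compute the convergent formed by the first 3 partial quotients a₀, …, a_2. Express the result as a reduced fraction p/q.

Collapse the nested fraction from the inside out:
Start with 4.
2 + 1/(4/1) = 2 + 1/4 = 9/4
2 + 1/(9/4) = 2 + 4/9 = 22/9

22/9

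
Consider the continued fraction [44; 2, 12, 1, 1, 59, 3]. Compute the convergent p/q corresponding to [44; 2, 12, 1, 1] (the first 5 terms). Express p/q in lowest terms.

Starting at the tail and folding back:
Start with 1.
1 + 1/(1/1) = 1 + 1/1 = 2/1
12 + 1/(2/1) = 12 + 1/2 = 25/2
2 + 1/(25/2) = 2 + 2/25 = 52/25
44 + 1/(52/25) = 44 + 25/52 = 2313/52

2313/52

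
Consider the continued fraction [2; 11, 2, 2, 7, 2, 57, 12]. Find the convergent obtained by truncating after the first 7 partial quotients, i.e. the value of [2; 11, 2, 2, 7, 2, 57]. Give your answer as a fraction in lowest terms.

Compute successive convergents:
a_0 = 2: 2/1
a_1 = 11: 23/11
a_2 = 2: 48/23
a_3 = 2: 119/57
a_4 = 7: 881/422
a_5 = 2: 1881/901
a_6 = 57: 108098/51779

108098/51779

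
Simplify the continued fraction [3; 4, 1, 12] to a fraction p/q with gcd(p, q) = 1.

205/64

a_0 = 3: 3/1
a_1 = 4: 13/4
a_2 = 1: 16/5
a_3 = 12: 205/64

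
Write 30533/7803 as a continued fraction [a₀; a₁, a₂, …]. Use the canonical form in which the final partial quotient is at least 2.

Apply division with remainder until the remainder is 0:
30533 = 3·7803 + 7124, so a_0 = 3
7803 = 1·7124 + 679, so a_1 = 1
7124 = 10·679 + 334, so a_2 = 10
679 = 2·334 + 11, so a_3 = 2
334 = 30·11 + 4, so a_4 = 30
11 = 2·4 + 3, so a_5 = 2
4 = 1·3 + 1, so a_6 = 1
3 = 3·1 + 0, so a_7 = 3

[3; 1, 10, 2, 30, 2, 1, 3]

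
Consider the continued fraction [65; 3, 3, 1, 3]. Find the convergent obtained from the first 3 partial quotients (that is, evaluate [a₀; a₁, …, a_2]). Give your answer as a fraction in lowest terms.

653/10

Starting at the tail and folding back:
Start with 3.
3 + 1/(3/1) = 3 + 1/3 = 10/3
65 + 1/(10/3) = 65 + 3/10 = 653/10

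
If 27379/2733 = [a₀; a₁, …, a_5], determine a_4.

2

Repeatedly divide and take the remainder:
27379 ÷ 2733 → quotient 10, remainder 49
2733 ÷ 49 → quotient 55, remainder 38
49 ÷ 38 → quotient 1, remainder 11
38 ÷ 11 → quotient 3, remainder 5
11 ÷ 5 → quotient 2, remainder 1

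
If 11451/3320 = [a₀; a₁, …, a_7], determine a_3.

Apply division with remainder until the remainder is 0:
11451 ÷ 3320 → quotient 3, remainder 1491
3320 ÷ 1491 → quotient 2, remainder 338
1491 ÷ 338 → quotient 4, remainder 139
338 ÷ 139 → quotient 2, remainder 60

2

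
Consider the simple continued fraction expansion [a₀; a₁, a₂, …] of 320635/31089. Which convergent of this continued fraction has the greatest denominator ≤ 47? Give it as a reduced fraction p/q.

165/16

a_0 = 10: 10/1  (≤ bound)
a_1 = 3: 31/3  (≤ bound)
a_2 = 5: 165/16  (≤ bound)
a_3 = 3: 526/51  (> 47, stop)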